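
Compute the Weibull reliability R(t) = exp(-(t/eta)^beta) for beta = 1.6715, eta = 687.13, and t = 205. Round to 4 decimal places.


beta = 1.6715, eta = 687.13, t = 205
t/eta = 205 / 687.13 = 0.2983
(t/eta)^beta = 0.2983^1.6715 = 0.1324
R(t) = exp(-0.1324)
R(t) = 0.876

0.876


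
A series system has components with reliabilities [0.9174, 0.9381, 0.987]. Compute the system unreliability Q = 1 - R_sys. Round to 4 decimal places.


Components: [0.9174, 0.9381, 0.987]
After component 1: product = 0.9174
After component 2: product = 0.8606
After component 3: product = 0.8494
R_sys = 0.8494
Q = 1 - 0.8494 = 0.1506

0.1506


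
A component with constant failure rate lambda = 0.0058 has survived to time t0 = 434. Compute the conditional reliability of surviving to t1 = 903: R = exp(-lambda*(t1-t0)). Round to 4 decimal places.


lambda = 0.0058
t0 = 434, t1 = 903
t1 - t0 = 469
lambda * (t1-t0) = 0.0058 * 469 = 2.7202
R = exp(-2.7202)
R = 0.0659

0.0659


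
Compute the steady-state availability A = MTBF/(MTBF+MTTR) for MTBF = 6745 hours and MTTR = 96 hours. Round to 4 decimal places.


MTBF = 6745
MTTR = 96
MTBF + MTTR = 6841
A = 6745 / 6841
A = 0.986

0.986


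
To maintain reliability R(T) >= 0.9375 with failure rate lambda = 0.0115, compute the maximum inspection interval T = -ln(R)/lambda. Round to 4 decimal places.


R_target = 0.9375
lambda = 0.0115
-ln(0.9375) = 0.0645
T = 0.0645 / 0.0115
T = 5.612

5.612


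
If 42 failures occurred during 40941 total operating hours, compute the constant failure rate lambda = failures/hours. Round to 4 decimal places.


failures = 42
total_hours = 40941
lambda = 42 / 40941
lambda = 0.001

0.001


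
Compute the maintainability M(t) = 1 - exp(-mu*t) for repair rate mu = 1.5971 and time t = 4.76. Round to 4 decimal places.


mu = 1.5971, t = 4.76
mu * t = 1.5971 * 4.76 = 7.6022
exp(-7.6022) = 0.0005
M(t) = 1 - 0.0005
M(t) = 0.9995

0.9995


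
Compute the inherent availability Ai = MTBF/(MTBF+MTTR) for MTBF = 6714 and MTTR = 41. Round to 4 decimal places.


MTBF = 6714
MTTR = 41
MTBF + MTTR = 6755
Ai = 6714 / 6755
Ai = 0.9939

0.9939


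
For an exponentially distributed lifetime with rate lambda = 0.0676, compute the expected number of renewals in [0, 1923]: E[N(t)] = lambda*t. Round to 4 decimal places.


lambda = 0.0676
t = 1923
E[N(t)] = lambda * t
E[N(t)] = 0.0676 * 1923
E[N(t)] = 129.9948

129.9948


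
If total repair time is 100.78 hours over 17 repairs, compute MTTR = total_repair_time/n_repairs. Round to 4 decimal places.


total_repair_time = 100.78
n_repairs = 17
MTTR = 100.78 / 17
MTTR = 5.9282

5.9282


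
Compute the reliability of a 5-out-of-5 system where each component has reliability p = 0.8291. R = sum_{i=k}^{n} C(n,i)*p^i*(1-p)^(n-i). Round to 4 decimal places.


k = 5, n = 5, p = 0.8291
i=5: C(5,5)=1 * 0.8291^5 * 0.1709^0 = 0.3918
R = sum of terms = 0.3918

0.3918


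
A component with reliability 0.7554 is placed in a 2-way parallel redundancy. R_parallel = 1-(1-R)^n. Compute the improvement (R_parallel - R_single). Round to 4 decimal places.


R_single = 0.7554, n = 2
1 - R_single = 0.2446
(1 - R_single)^n = 0.2446^2 = 0.0598
R_parallel = 1 - 0.0598 = 0.9402
Improvement = 0.9402 - 0.7554
Improvement = 0.1848

0.1848


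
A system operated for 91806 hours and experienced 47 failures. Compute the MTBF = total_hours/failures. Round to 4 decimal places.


total_hours = 91806
failures = 47
MTBF = 91806 / 47
MTBF = 1953.3191

1953.3191


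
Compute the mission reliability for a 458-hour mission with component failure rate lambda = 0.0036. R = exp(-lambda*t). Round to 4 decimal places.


lambda = 0.0036
mission_time = 458
lambda * t = 0.0036 * 458 = 1.6488
R = exp(-1.6488)
R = 0.1923

0.1923


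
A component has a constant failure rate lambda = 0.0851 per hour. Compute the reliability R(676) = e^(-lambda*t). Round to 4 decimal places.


lambda = 0.0851
t = 676
lambda * t = 57.5276
R(t) = e^(-57.5276)
R(t) = 0.0

0.0


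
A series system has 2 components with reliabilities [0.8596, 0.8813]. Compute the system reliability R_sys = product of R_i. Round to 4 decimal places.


Components: [0.8596, 0.8813]
After component 1 (R=0.8596): product = 0.8596
After component 2 (R=0.8813): product = 0.7576
R_sys = 0.7576

0.7576


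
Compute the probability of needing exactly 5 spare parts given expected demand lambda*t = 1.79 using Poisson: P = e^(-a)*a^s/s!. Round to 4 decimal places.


a = 1.79, s = 5
e^(-a) = e^(-1.79) = 0.167
a^s = 1.79^5 = 18.3766
s! = 120
P = 0.167 * 18.3766 / 120
P = 0.0256

0.0256


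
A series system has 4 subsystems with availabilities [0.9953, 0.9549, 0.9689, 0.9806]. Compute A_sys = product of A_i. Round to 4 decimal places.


Subsystems: [0.9953, 0.9549, 0.9689, 0.9806]
After subsystem 1 (A=0.9953): product = 0.9953
After subsystem 2 (A=0.9549): product = 0.9504
After subsystem 3 (A=0.9689): product = 0.9209
After subsystem 4 (A=0.9806): product = 0.903
A_sys = 0.903

0.903


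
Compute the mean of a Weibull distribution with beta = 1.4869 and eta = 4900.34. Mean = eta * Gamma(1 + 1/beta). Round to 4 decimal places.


beta = 1.4869, eta = 4900.34
1/beta = 0.6725
1 + 1/beta = 1.6725
Gamma(1.6725) = 0.9037
Mean = 4900.34 * 0.9037
Mean = 4428.5463

4428.5463


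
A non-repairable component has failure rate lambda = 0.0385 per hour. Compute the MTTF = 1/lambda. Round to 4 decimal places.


lambda = 0.0385
MTTF = 1 / 0.0385
MTTF = 25.974

25.974


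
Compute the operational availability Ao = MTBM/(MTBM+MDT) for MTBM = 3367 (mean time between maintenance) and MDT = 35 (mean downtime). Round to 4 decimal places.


MTBM = 3367
MDT = 35
MTBM + MDT = 3402
Ao = 3367 / 3402
Ao = 0.9897

0.9897


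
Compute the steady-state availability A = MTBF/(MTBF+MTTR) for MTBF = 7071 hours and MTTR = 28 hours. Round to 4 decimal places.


MTBF = 7071
MTTR = 28
MTBF + MTTR = 7099
A = 7071 / 7099
A = 0.9961

0.9961


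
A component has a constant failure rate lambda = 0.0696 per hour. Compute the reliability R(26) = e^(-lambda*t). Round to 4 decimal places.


lambda = 0.0696
t = 26
lambda * t = 1.8096
R(t) = e^(-1.8096)
R(t) = 0.1637

0.1637


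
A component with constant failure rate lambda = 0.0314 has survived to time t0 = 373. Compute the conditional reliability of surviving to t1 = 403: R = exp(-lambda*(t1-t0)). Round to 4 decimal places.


lambda = 0.0314
t0 = 373, t1 = 403
t1 - t0 = 30
lambda * (t1-t0) = 0.0314 * 30 = 0.942
R = exp(-0.942)
R = 0.3898

0.3898


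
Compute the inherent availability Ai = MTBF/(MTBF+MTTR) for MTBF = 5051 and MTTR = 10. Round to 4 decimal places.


MTBF = 5051
MTTR = 10
MTBF + MTTR = 5061
Ai = 5051 / 5061
Ai = 0.998

0.998


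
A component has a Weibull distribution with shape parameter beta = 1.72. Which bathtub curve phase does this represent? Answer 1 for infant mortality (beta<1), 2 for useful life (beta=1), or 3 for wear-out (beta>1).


beta = 1.72
Compare beta to 1:
beta < 1 => infant mortality (phase 1)
beta = 1 => useful life (phase 2)
beta > 1 => wear-out (phase 3)
Since beta = 1.72, this is wear-out (increasing failure rate)
Phase = 3

3


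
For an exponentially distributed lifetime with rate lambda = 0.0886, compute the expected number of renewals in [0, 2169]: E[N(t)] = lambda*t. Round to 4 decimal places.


lambda = 0.0886
t = 2169
E[N(t)] = lambda * t
E[N(t)] = 0.0886 * 2169
E[N(t)] = 192.1734

192.1734


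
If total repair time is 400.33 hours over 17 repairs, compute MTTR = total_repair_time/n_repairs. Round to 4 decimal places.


total_repair_time = 400.33
n_repairs = 17
MTTR = 400.33 / 17
MTTR = 23.5488

23.5488


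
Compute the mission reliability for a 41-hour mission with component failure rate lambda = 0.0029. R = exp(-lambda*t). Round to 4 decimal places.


lambda = 0.0029
mission_time = 41
lambda * t = 0.0029 * 41 = 0.1189
R = exp(-0.1189)
R = 0.8879

0.8879


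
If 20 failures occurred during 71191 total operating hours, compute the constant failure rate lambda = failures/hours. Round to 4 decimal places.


failures = 20
total_hours = 71191
lambda = 20 / 71191
lambda = 0.0003

0.0003


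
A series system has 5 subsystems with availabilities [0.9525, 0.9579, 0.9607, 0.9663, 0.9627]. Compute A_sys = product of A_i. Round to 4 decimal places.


Subsystems: [0.9525, 0.9579, 0.9607, 0.9663, 0.9627]
After subsystem 1 (A=0.9525): product = 0.9525
After subsystem 2 (A=0.9579): product = 0.9124
After subsystem 3 (A=0.9607): product = 0.8765
After subsystem 4 (A=0.9663): product = 0.847
After subsystem 5 (A=0.9627): product = 0.8154
A_sys = 0.8154

0.8154


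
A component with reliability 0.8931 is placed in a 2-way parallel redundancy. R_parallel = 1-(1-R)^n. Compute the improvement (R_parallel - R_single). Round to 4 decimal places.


R_single = 0.8931, n = 2
1 - R_single = 0.1069
(1 - R_single)^n = 0.1069^2 = 0.0114
R_parallel = 1 - 0.0114 = 0.9886
Improvement = 0.9886 - 0.8931
Improvement = 0.0955

0.0955


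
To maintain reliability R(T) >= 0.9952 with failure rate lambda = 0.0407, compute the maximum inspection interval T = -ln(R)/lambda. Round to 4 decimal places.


R_target = 0.9952
lambda = 0.0407
-ln(0.9952) = 0.0048
T = 0.0048 / 0.0407
T = 0.1182

0.1182


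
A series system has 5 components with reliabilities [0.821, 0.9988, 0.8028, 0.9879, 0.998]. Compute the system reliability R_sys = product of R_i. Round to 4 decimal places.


Components: [0.821, 0.9988, 0.8028, 0.9879, 0.998]
After component 1 (R=0.821): product = 0.821
After component 2 (R=0.9988): product = 0.82
After component 3 (R=0.8028): product = 0.6583
After component 4 (R=0.9879): product = 0.6503
After component 5 (R=0.998): product = 0.649
R_sys = 0.649

0.649


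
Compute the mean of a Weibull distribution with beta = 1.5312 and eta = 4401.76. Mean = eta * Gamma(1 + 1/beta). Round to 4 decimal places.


beta = 1.5312, eta = 4401.76
1/beta = 0.6531
1 + 1/beta = 1.6531
Gamma(1.6531) = 0.9006
Mean = 4401.76 * 0.9006
Mean = 3964.1675

3964.1675


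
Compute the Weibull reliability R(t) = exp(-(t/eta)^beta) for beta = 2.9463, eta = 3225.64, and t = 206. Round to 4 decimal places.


beta = 2.9463, eta = 3225.64, t = 206
t/eta = 206 / 3225.64 = 0.0639
(t/eta)^beta = 0.0639^2.9463 = 0.0003
R(t) = exp(-0.0003)
R(t) = 0.9997

0.9997


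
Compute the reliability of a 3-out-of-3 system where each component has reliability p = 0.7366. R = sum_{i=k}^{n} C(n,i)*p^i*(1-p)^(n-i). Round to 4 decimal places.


k = 3, n = 3, p = 0.7366
i=3: C(3,3)=1 * 0.7366^3 * 0.2634^0 = 0.3997
R = sum of terms = 0.3997

0.3997


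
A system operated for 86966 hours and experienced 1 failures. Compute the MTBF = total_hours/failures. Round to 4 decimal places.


total_hours = 86966
failures = 1
MTBF = 86966 / 1
MTBF = 86966.0

86966.0


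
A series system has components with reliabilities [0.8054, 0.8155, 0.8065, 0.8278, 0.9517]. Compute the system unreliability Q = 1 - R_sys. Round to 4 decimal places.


Components: [0.8054, 0.8155, 0.8065, 0.8278, 0.9517]
After component 1: product = 0.8054
After component 2: product = 0.6568
After component 3: product = 0.5297
After component 4: product = 0.4385
After component 5: product = 0.4173
R_sys = 0.4173
Q = 1 - 0.4173 = 0.5827

0.5827


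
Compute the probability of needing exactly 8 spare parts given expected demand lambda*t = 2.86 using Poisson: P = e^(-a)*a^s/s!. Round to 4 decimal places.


a = 2.86, s = 8
e^(-a) = e^(-2.86) = 0.0573
a^s = 2.86^8 = 4476.3936
s! = 40320
P = 0.0573 * 4476.3936 / 40320
P = 0.0064

0.0064


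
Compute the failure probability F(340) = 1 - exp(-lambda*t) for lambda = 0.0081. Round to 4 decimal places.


lambda = 0.0081, t = 340
lambda * t = 2.754
exp(-2.754) = 0.0637
F(t) = 1 - 0.0637
F(t) = 0.9363

0.9363


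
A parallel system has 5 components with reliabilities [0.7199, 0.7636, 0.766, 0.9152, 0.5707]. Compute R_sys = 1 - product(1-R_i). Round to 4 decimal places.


Components: [0.7199, 0.7636, 0.766, 0.9152, 0.5707]
(1 - 0.7199) = 0.2801, running product = 0.2801
(1 - 0.7636) = 0.2364, running product = 0.0662
(1 - 0.766) = 0.234, running product = 0.0155
(1 - 0.9152) = 0.0848, running product = 0.0013
(1 - 0.5707) = 0.4293, running product = 0.0006
Product of (1-R_i) = 0.0006
R_sys = 1 - 0.0006 = 0.9994

0.9994


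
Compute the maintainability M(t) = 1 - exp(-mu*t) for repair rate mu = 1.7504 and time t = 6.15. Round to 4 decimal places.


mu = 1.7504, t = 6.15
mu * t = 1.7504 * 6.15 = 10.765
exp(-10.765) = 0.0
M(t) = 1 - 0.0
M(t) = 1.0

1.0


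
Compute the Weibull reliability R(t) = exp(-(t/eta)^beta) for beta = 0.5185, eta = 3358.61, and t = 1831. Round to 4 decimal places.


beta = 0.5185, eta = 3358.61, t = 1831
t/eta = 1831 / 3358.61 = 0.5452
(t/eta)^beta = 0.5452^0.5185 = 0.7301
R(t) = exp(-0.7301)
R(t) = 0.4819

0.4819


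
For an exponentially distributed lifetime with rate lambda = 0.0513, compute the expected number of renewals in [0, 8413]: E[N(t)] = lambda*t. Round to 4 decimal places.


lambda = 0.0513
t = 8413
E[N(t)] = lambda * t
E[N(t)] = 0.0513 * 8413
E[N(t)] = 431.5869

431.5869


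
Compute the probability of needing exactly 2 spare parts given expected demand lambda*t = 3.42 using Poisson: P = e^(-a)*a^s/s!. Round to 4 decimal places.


a = 3.42, s = 2
e^(-a) = e^(-3.42) = 0.0327
a^s = 3.42^2 = 11.6964
s! = 2
P = 0.0327 * 11.6964 / 2
P = 0.1913

0.1913


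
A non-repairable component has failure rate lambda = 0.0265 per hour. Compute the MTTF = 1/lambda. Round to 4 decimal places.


lambda = 0.0265
MTTF = 1 / 0.0265
MTTF = 37.7358

37.7358


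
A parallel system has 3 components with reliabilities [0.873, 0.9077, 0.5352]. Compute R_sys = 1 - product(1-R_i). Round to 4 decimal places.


Components: [0.873, 0.9077, 0.5352]
(1 - 0.873) = 0.127, running product = 0.127
(1 - 0.9077) = 0.0923, running product = 0.0117
(1 - 0.5352) = 0.4648, running product = 0.0054
Product of (1-R_i) = 0.0054
R_sys = 1 - 0.0054 = 0.9946

0.9946


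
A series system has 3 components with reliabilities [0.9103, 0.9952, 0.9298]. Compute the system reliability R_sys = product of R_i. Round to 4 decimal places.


Components: [0.9103, 0.9952, 0.9298]
After component 1 (R=0.9103): product = 0.9103
After component 2 (R=0.9952): product = 0.9059
After component 3 (R=0.9298): product = 0.8423
R_sys = 0.8423

0.8423


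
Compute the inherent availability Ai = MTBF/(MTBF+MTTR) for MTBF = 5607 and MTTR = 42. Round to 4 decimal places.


MTBF = 5607
MTTR = 42
MTBF + MTTR = 5649
Ai = 5607 / 5649
Ai = 0.9926

0.9926


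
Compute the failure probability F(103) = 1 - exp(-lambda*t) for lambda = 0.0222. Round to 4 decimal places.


lambda = 0.0222, t = 103
lambda * t = 2.2866
exp(-2.2866) = 0.1016
F(t) = 1 - 0.1016
F(t) = 0.8984

0.8984


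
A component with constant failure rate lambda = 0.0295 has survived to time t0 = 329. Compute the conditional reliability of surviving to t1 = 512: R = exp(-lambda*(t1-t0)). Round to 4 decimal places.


lambda = 0.0295
t0 = 329, t1 = 512
t1 - t0 = 183
lambda * (t1-t0) = 0.0295 * 183 = 5.3985
R = exp(-5.3985)
R = 0.0045

0.0045


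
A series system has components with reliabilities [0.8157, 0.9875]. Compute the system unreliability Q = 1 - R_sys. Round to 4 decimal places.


Components: [0.8157, 0.9875]
After component 1: product = 0.8157
After component 2: product = 0.8055
R_sys = 0.8055
Q = 1 - 0.8055 = 0.1945

0.1945


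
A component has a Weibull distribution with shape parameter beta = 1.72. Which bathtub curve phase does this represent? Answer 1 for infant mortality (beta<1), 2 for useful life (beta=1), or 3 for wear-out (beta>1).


beta = 1.72
Compare beta to 1:
beta < 1 => infant mortality (phase 1)
beta = 1 => useful life (phase 2)
beta > 1 => wear-out (phase 3)
Since beta = 1.72, this is wear-out (increasing failure rate)
Phase = 3

3


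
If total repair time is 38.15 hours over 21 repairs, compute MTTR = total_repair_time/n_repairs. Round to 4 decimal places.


total_repair_time = 38.15
n_repairs = 21
MTTR = 38.15 / 21
MTTR = 1.8167

1.8167


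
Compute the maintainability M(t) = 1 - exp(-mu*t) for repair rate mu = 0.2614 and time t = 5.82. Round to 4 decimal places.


mu = 0.2614, t = 5.82
mu * t = 0.2614 * 5.82 = 1.5213
exp(-1.5213) = 0.2184
M(t) = 1 - 0.2184
M(t) = 0.7816

0.7816


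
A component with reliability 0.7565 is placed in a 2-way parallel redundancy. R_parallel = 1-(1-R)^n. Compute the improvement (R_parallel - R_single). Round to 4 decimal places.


R_single = 0.7565, n = 2
1 - R_single = 0.2435
(1 - R_single)^n = 0.2435^2 = 0.0593
R_parallel = 1 - 0.0593 = 0.9407
Improvement = 0.9407 - 0.7565
Improvement = 0.1842

0.1842


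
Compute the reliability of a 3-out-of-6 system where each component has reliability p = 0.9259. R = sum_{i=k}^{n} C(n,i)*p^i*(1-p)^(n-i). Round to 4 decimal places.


k = 3, n = 6, p = 0.9259
i=3: C(6,3)=20 * 0.9259^3 * 0.0741^3 = 0.0065
i=4: C(6,4)=15 * 0.9259^4 * 0.0741^2 = 0.0605
i=5: C(6,5)=6 * 0.9259^5 * 0.0741^1 = 0.3025
i=6: C(6,6)=1 * 0.9259^6 * 0.0741^0 = 0.6301
R = sum of terms = 0.9996

0.9996


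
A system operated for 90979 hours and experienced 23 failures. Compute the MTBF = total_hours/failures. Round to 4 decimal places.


total_hours = 90979
failures = 23
MTBF = 90979 / 23
MTBF = 3955.6087

3955.6087


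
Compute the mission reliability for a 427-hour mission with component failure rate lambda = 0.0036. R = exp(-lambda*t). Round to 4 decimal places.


lambda = 0.0036
mission_time = 427
lambda * t = 0.0036 * 427 = 1.5372
R = exp(-1.5372)
R = 0.215

0.215


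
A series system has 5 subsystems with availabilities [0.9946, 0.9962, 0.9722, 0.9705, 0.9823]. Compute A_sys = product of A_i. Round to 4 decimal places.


Subsystems: [0.9946, 0.9962, 0.9722, 0.9705, 0.9823]
After subsystem 1 (A=0.9946): product = 0.9946
After subsystem 2 (A=0.9962): product = 0.9908
After subsystem 3 (A=0.9722): product = 0.9633
After subsystem 4 (A=0.9705): product = 0.9349
After subsystem 5 (A=0.9823): product = 0.9183
A_sys = 0.9183

0.9183


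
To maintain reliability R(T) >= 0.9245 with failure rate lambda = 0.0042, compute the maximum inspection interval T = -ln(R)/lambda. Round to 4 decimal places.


R_target = 0.9245
lambda = 0.0042
-ln(0.9245) = 0.0785
T = 0.0785 / 0.0042
T = 18.691

18.691


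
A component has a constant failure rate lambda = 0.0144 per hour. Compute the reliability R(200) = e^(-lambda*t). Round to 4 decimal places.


lambda = 0.0144
t = 200
lambda * t = 2.88
R(t) = e^(-2.88)
R(t) = 0.0561

0.0561


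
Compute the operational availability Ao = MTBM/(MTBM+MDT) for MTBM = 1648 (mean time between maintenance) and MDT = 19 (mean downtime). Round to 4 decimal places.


MTBM = 1648
MDT = 19
MTBM + MDT = 1667
Ao = 1648 / 1667
Ao = 0.9886

0.9886


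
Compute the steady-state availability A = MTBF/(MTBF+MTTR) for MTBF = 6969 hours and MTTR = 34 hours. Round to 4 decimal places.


MTBF = 6969
MTTR = 34
MTBF + MTTR = 7003
A = 6969 / 7003
A = 0.9951

0.9951


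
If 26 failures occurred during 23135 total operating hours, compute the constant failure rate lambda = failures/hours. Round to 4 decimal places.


failures = 26
total_hours = 23135
lambda = 26 / 23135
lambda = 0.0011

0.0011


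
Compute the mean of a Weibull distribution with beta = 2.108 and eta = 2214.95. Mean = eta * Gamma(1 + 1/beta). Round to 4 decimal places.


beta = 2.108, eta = 2214.95
1/beta = 0.4744
1 + 1/beta = 1.4744
Gamma(1.4744) = 0.8857
Mean = 2214.95 * 0.8857
Mean = 1961.7205

1961.7205


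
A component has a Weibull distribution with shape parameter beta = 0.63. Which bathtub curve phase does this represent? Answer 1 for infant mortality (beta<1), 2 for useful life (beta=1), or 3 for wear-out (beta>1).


beta = 0.63
Compare beta to 1:
beta < 1 => infant mortality (phase 1)
beta = 1 => useful life (phase 2)
beta > 1 => wear-out (phase 3)
Since beta = 0.63, this is infant mortality (decreasing failure rate)
Phase = 1

1


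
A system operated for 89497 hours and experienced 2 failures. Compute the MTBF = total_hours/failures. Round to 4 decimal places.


total_hours = 89497
failures = 2
MTBF = 89497 / 2
MTBF = 44748.5

44748.5


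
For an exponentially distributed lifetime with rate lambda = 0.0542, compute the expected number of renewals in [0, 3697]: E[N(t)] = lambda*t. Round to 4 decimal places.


lambda = 0.0542
t = 3697
E[N(t)] = lambda * t
E[N(t)] = 0.0542 * 3697
E[N(t)] = 200.3774

200.3774


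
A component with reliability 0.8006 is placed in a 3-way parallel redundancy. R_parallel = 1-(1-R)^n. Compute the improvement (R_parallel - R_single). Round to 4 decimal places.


R_single = 0.8006, n = 3
1 - R_single = 0.1994
(1 - R_single)^n = 0.1994^3 = 0.0079
R_parallel = 1 - 0.0079 = 0.9921
Improvement = 0.9921 - 0.8006
Improvement = 0.1915

0.1915


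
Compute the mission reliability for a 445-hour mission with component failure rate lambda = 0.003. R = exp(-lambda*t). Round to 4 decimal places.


lambda = 0.003
mission_time = 445
lambda * t = 0.003 * 445 = 1.335
R = exp(-1.335)
R = 0.2632

0.2632


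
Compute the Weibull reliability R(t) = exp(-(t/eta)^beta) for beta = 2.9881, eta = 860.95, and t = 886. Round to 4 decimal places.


beta = 2.9881, eta = 860.95, t = 886
t/eta = 886 / 860.95 = 1.0291
(t/eta)^beta = 1.0291^2.9881 = 1.0895
R(t) = exp(-1.0895)
R(t) = 0.3364

0.3364


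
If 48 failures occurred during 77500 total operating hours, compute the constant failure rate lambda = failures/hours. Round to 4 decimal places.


failures = 48
total_hours = 77500
lambda = 48 / 77500
lambda = 0.0006

0.0006


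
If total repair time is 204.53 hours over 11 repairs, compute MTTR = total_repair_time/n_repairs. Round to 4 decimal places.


total_repair_time = 204.53
n_repairs = 11
MTTR = 204.53 / 11
MTTR = 18.5936

18.5936


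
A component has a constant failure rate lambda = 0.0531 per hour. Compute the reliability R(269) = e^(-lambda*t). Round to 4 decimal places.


lambda = 0.0531
t = 269
lambda * t = 14.2839
R(t) = e^(-14.2839)
R(t) = 0.0

0.0


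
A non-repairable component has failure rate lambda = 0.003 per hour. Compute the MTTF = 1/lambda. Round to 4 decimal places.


lambda = 0.003
MTTF = 1 / 0.003
MTTF = 333.3333

333.3333


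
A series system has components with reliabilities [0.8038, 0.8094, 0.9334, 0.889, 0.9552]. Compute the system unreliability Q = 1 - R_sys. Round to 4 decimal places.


Components: [0.8038, 0.8094, 0.9334, 0.889, 0.9552]
After component 1: product = 0.8038
After component 2: product = 0.6506
After component 3: product = 0.6073
After component 4: product = 0.5399
After component 5: product = 0.5157
R_sys = 0.5157
Q = 1 - 0.5157 = 0.4843

0.4843


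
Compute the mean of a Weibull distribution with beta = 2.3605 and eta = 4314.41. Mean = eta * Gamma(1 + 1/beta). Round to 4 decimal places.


beta = 2.3605, eta = 4314.41
1/beta = 0.4236
1 + 1/beta = 1.4236
Gamma(1.4236) = 0.8862
Mean = 4314.41 * 0.8862
Mean = 3823.5562

3823.5562


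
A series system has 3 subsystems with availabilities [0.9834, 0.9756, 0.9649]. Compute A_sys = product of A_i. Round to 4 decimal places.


Subsystems: [0.9834, 0.9756, 0.9649]
After subsystem 1 (A=0.9834): product = 0.9834
After subsystem 2 (A=0.9756): product = 0.9594
After subsystem 3 (A=0.9649): product = 0.9257
A_sys = 0.9257

0.9257


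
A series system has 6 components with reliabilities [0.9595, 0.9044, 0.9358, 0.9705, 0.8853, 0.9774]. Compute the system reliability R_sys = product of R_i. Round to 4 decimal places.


Components: [0.9595, 0.9044, 0.9358, 0.9705, 0.8853, 0.9774]
After component 1 (R=0.9595): product = 0.9595
After component 2 (R=0.9044): product = 0.8678
After component 3 (R=0.9358): product = 0.8121
After component 4 (R=0.9705): product = 0.7881
After component 5 (R=0.8853): product = 0.6977
After component 6 (R=0.9774): product = 0.6819
R_sys = 0.6819

0.6819


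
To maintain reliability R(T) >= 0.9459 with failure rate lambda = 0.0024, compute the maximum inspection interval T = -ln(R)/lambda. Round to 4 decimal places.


R_target = 0.9459
lambda = 0.0024
-ln(0.9459) = 0.0556
T = 0.0556 / 0.0024
T = 23.1743

23.1743


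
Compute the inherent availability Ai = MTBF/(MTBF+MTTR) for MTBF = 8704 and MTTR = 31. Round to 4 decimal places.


MTBF = 8704
MTTR = 31
MTBF + MTTR = 8735
Ai = 8704 / 8735
Ai = 0.9965

0.9965


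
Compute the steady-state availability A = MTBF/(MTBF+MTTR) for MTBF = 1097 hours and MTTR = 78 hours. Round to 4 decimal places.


MTBF = 1097
MTTR = 78
MTBF + MTTR = 1175
A = 1097 / 1175
A = 0.9336

0.9336


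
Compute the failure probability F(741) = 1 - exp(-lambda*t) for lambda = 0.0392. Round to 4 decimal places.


lambda = 0.0392, t = 741
lambda * t = 29.0472
exp(-29.0472) = 0.0
F(t) = 1 - 0.0
F(t) = 1.0

1.0


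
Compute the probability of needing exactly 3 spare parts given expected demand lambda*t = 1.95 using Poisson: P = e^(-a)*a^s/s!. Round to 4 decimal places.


a = 1.95, s = 3
e^(-a) = e^(-1.95) = 0.1423
a^s = 1.95^3 = 7.4149
s! = 6
P = 0.1423 * 7.4149 / 6
P = 0.1758

0.1758


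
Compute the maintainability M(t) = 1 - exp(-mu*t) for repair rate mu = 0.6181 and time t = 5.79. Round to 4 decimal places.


mu = 0.6181, t = 5.79
mu * t = 0.6181 * 5.79 = 3.5788
exp(-3.5788) = 0.0279
M(t) = 1 - 0.0279
M(t) = 0.9721

0.9721


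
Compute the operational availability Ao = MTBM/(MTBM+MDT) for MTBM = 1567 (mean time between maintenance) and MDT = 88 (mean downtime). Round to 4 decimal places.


MTBM = 1567
MDT = 88
MTBM + MDT = 1655
Ao = 1567 / 1655
Ao = 0.9468

0.9468


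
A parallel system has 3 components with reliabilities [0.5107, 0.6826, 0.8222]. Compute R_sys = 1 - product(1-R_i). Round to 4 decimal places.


Components: [0.5107, 0.6826, 0.8222]
(1 - 0.5107) = 0.4893, running product = 0.4893
(1 - 0.6826) = 0.3174, running product = 0.1553
(1 - 0.8222) = 0.1778, running product = 0.0276
Product of (1-R_i) = 0.0276
R_sys = 1 - 0.0276 = 0.9724

0.9724


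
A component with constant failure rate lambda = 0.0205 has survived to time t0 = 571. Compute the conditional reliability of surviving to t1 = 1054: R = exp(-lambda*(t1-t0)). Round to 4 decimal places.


lambda = 0.0205
t0 = 571, t1 = 1054
t1 - t0 = 483
lambda * (t1-t0) = 0.0205 * 483 = 9.9015
R = exp(-9.9015)
R = 0.0001

0.0001


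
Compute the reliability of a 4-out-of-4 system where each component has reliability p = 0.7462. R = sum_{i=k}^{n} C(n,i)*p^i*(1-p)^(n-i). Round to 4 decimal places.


k = 4, n = 4, p = 0.7462
i=4: C(4,4)=1 * 0.7462^4 * 0.2538^0 = 0.31
R = sum of terms = 0.31

0.31


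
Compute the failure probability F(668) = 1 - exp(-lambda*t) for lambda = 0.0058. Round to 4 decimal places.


lambda = 0.0058, t = 668
lambda * t = 3.8744
exp(-3.8744) = 0.0208
F(t) = 1 - 0.0208
F(t) = 0.9792

0.9792


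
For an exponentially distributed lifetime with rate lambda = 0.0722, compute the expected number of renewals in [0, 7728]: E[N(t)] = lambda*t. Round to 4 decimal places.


lambda = 0.0722
t = 7728
E[N(t)] = lambda * t
E[N(t)] = 0.0722 * 7728
E[N(t)] = 557.9616

557.9616


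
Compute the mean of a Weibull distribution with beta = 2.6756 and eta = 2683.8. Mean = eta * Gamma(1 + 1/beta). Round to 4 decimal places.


beta = 2.6756, eta = 2683.8
1/beta = 0.3737
1 + 1/beta = 1.3737
Gamma(1.3737) = 0.889
Mean = 2683.8 * 0.889
Mean = 2385.9291

2385.9291


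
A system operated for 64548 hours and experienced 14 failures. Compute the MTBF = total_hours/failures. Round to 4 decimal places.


total_hours = 64548
failures = 14
MTBF = 64548 / 14
MTBF = 4610.5714

4610.5714


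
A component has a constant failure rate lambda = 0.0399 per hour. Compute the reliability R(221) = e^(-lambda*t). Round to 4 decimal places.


lambda = 0.0399
t = 221
lambda * t = 8.8179
R(t) = e^(-8.8179)
R(t) = 0.0001

0.0001


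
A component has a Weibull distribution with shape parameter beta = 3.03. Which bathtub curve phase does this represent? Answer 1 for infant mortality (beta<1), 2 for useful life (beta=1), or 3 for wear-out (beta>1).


beta = 3.03
Compare beta to 1:
beta < 1 => infant mortality (phase 1)
beta = 1 => useful life (phase 2)
beta > 1 => wear-out (phase 3)
Since beta = 3.03, this is wear-out (increasing failure rate)
Phase = 3

3


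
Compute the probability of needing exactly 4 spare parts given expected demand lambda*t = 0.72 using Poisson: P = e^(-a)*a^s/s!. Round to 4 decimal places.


a = 0.72, s = 4
e^(-a) = e^(-0.72) = 0.4868
a^s = 0.72^4 = 0.2687
s! = 24
P = 0.4868 * 0.2687 / 24
P = 0.0055

0.0055


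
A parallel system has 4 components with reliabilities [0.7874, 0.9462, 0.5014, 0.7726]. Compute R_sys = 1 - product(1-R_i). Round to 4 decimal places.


Components: [0.7874, 0.9462, 0.5014, 0.7726]
(1 - 0.7874) = 0.2126, running product = 0.2126
(1 - 0.9462) = 0.0538, running product = 0.0114
(1 - 0.5014) = 0.4986, running product = 0.0057
(1 - 0.7726) = 0.2274, running product = 0.0013
Product of (1-R_i) = 0.0013
R_sys = 1 - 0.0013 = 0.9987

0.9987


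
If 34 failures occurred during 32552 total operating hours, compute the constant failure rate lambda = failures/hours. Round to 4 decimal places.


failures = 34
total_hours = 32552
lambda = 34 / 32552
lambda = 0.001

0.001


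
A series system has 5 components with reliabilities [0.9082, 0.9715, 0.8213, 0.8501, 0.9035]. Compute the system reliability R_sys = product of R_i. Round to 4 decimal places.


Components: [0.9082, 0.9715, 0.8213, 0.8501, 0.9035]
After component 1 (R=0.9082): product = 0.9082
After component 2 (R=0.9715): product = 0.8823
After component 3 (R=0.8213): product = 0.7246
After component 4 (R=0.8501): product = 0.616
After component 5 (R=0.9035): product = 0.5566
R_sys = 0.5566

0.5566


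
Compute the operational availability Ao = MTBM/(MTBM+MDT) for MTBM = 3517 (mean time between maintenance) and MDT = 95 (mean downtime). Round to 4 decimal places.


MTBM = 3517
MDT = 95
MTBM + MDT = 3612
Ao = 3517 / 3612
Ao = 0.9737

0.9737


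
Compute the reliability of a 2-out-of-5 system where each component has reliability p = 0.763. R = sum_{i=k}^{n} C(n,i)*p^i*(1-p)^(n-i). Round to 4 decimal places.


k = 2, n = 5, p = 0.763
i=2: C(5,2)=10 * 0.763^2 * 0.237^3 = 0.0775
i=3: C(5,3)=10 * 0.763^3 * 0.237^2 = 0.2495
i=4: C(5,4)=5 * 0.763^4 * 0.237^1 = 0.4016
i=5: C(5,5)=1 * 0.763^5 * 0.237^0 = 0.2586
R = sum of terms = 0.9872

0.9872


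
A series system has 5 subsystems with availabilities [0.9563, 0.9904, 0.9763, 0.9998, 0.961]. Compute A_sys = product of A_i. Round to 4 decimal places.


Subsystems: [0.9563, 0.9904, 0.9763, 0.9998, 0.961]
After subsystem 1 (A=0.9563): product = 0.9563
After subsystem 2 (A=0.9904): product = 0.9471
After subsystem 3 (A=0.9763): product = 0.9247
After subsystem 4 (A=0.9998): product = 0.9245
After subsystem 5 (A=0.961): product = 0.8884
A_sys = 0.8884

0.8884


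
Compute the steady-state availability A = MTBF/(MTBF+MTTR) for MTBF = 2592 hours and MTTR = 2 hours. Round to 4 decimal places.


MTBF = 2592
MTTR = 2
MTBF + MTTR = 2594
A = 2592 / 2594
A = 0.9992

0.9992


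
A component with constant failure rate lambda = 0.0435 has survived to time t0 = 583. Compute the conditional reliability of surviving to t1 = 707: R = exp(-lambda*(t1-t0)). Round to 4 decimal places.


lambda = 0.0435
t0 = 583, t1 = 707
t1 - t0 = 124
lambda * (t1-t0) = 0.0435 * 124 = 5.394
R = exp(-5.394)
R = 0.0045

0.0045


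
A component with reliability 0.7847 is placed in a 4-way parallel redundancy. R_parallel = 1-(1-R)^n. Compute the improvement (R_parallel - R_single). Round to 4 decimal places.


R_single = 0.7847, n = 4
1 - R_single = 0.2153
(1 - R_single)^n = 0.2153^4 = 0.0021
R_parallel = 1 - 0.0021 = 0.9979
Improvement = 0.9979 - 0.7847
Improvement = 0.2132

0.2132


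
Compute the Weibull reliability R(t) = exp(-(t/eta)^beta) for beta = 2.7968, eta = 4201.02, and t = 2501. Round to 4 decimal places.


beta = 2.7968, eta = 4201.02, t = 2501
t/eta = 2501 / 4201.02 = 0.5953
(t/eta)^beta = 0.5953^2.7968 = 0.2344
R(t) = exp(-0.2344)
R(t) = 0.791

0.791


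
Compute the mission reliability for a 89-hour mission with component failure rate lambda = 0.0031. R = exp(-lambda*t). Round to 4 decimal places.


lambda = 0.0031
mission_time = 89
lambda * t = 0.0031 * 89 = 0.2759
R = exp(-0.2759)
R = 0.7589

0.7589


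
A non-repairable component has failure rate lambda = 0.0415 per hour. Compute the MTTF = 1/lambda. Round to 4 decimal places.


lambda = 0.0415
MTTF = 1 / 0.0415
MTTF = 24.0964

24.0964


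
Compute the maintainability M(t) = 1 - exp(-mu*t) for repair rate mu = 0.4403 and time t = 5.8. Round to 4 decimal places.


mu = 0.4403, t = 5.8
mu * t = 0.4403 * 5.8 = 2.5537
exp(-2.5537) = 0.0778
M(t) = 1 - 0.0778
M(t) = 0.9222

0.9222


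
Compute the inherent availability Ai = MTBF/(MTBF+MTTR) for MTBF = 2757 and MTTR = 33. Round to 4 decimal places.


MTBF = 2757
MTTR = 33
MTBF + MTTR = 2790
Ai = 2757 / 2790
Ai = 0.9882

0.9882


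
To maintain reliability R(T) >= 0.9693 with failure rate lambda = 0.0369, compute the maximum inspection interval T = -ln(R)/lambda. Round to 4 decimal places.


R_target = 0.9693
lambda = 0.0369
-ln(0.9693) = 0.0312
T = 0.0312 / 0.0369
T = 0.845

0.845


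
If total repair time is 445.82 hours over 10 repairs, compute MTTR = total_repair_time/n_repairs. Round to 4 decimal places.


total_repair_time = 445.82
n_repairs = 10
MTTR = 445.82 / 10
MTTR = 44.582

44.582


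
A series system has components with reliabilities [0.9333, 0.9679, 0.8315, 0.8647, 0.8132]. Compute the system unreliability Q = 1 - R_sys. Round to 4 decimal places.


Components: [0.9333, 0.9679, 0.8315, 0.8647, 0.8132]
After component 1: product = 0.9333
After component 2: product = 0.9033
After component 3: product = 0.7511
After component 4: product = 0.6495
After component 5: product = 0.5282
R_sys = 0.5282
Q = 1 - 0.5282 = 0.4718

0.4718


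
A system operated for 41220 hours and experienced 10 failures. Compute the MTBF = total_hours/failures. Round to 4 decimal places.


total_hours = 41220
failures = 10
MTBF = 41220 / 10
MTBF = 4122.0

4122.0


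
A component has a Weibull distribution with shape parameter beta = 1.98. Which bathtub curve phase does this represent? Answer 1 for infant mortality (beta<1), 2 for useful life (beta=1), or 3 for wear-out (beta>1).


beta = 1.98
Compare beta to 1:
beta < 1 => infant mortality (phase 1)
beta = 1 => useful life (phase 2)
beta > 1 => wear-out (phase 3)
Since beta = 1.98, this is wear-out (increasing failure rate)
Phase = 3

3


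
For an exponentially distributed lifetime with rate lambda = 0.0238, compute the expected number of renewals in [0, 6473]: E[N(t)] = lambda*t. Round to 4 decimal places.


lambda = 0.0238
t = 6473
E[N(t)] = lambda * t
E[N(t)] = 0.0238 * 6473
E[N(t)] = 154.0574

154.0574


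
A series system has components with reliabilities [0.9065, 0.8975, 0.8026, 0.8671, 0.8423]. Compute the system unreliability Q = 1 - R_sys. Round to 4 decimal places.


Components: [0.9065, 0.8975, 0.8026, 0.8671, 0.8423]
After component 1: product = 0.9065
After component 2: product = 0.8136
After component 3: product = 0.653
After component 4: product = 0.5662
After component 5: product = 0.4769
R_sys = 0.4769
Q = 1 - 0.4769 = 0.5231

0.5231


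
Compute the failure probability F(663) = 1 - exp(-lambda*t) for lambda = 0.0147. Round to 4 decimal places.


lambda = 0.0147, t = 663
lambda * t = 9.7461
exp(-9.7461) = 0.0001
F(t) = 1 - 0.0001
F(t) = 0.9999

0.9999


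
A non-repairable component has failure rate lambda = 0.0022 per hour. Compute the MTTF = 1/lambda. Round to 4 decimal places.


lambda = 0.0022
MTTF = 1 / 0.0022
MTTF = 454.5455

454.5455


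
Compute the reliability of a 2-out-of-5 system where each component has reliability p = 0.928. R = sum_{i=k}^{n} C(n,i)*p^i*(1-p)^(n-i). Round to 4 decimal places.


k = 2, n = 5, p = 0.928
i=2: C(5,2)=10 * 0.928^2 * 0.072^3 = 0.0032
i=3: C(5,3)=10 * 0.928^3 * 0.072^2 = 0.0414
i=4: C(5,4)=5 * 0.928^4 * 0.072^1 = 0.267
i=5: C(5,5)=1 * 0.928^5 * 0.072^0 = 0.6882
R = sum of terms = 0.9999

0.9999


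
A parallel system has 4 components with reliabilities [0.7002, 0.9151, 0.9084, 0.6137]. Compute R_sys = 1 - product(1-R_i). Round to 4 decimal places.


Components: [0.7002, 0.9151, 0.9084, 0.6137]
(1 - 0.7002) = 0.2998, running product = 0.2998
(1 - 0.9151) = 0.0849, running product = 0.0255
(1 - 0.9084) = 0.0916, running product = 0.0023
(1 - 0.6137) = 0.3863, running product = 0.0009
Product of (1-R_i) = 0.0009
R_sys = 1 - 0.0009 = 0.9991

0.9991


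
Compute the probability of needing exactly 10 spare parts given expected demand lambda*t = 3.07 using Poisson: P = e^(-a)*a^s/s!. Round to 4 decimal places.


a = 3.07, s = 10
e^(-a) = e^(-3.07) = 0.0464
a^s = 3.07^10 = 74367.5981
s! = 3628800
P = 0.0464 * 74367.5981 / 3628800
P = 0.001

0.001


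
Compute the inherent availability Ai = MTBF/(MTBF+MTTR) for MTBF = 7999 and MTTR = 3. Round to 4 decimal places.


MTBF = 7999
MTTR = 3
MTBF + MTTR = 8002
Ai = 7999 / 8002
Ai = 0.9996

0.9996


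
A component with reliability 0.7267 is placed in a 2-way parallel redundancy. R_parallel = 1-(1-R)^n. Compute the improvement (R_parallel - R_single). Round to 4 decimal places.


R_single = 0.7267, n = 2
1 - R_single = 0.2733
(1 - R_single)^n = 0.2733^2 = 0.0747
R_parallel = 1 - 0.0747 = 0.9253
Improvement = 0.9253 - 0.7267
Improvement = 0.1986

0.1986


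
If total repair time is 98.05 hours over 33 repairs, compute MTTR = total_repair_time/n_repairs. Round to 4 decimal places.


total_repair_time = 98.05
n_repairs = 33
MTTR = 98.05 / 33
MTTR = 2.9712

2.9712


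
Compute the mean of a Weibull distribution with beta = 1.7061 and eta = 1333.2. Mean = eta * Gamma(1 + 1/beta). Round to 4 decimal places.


beta = 1.7061, eta = 1333.2
1/beta = 0.5861
1 + 1/beta = 1.5861
Gamma(1.5861) = 0.892
Mean = 1333.2 * 0.892
Mean = 1189.2527

1189.2527


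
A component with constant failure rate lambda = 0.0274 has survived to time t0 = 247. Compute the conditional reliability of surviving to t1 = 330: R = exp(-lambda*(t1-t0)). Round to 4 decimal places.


lambda = 0.0274
t0 = 247, t1 = 330
t1 - t0 = 83
lambda * (t1-t0) = 0.0274 * 83 = 2.2742
R = exp(-2.2742)
R = 0.1029

0.1029


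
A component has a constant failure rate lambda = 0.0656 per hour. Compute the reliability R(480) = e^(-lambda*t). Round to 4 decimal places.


lambda = 0.0656
t = 480
lambda * t = 31.488
R(t) = e^(-31.488)
R(t) = 0.0

0.0


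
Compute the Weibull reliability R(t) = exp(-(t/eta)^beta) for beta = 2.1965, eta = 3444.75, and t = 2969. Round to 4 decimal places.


beta = 2.1965, eta = 3444.75, t = 2969
t/eta = 2969 / 3444.75 = 0.8619
(t/eta)^beta = 0.8619^2.1965 = 0.7215
R(t) = exp(-0.7215)
R(t) = 0.486

0.486


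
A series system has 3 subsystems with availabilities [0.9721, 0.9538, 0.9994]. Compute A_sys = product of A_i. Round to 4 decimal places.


Subsystems: [0.9721, 0.9538, 0.9994]
After subsystem 1 (A=0.9721): product = 0.9721
After subsystem 2 (A=0.9538): product = 0.9272
After subsystem 3 (A=0.9994): product = 0.9266
A_sys = 0.9266

0.9266


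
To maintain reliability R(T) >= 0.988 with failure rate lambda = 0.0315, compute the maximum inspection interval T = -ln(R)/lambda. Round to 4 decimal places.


R_target = 0.988
lambda = 0.0315
-ln(0.988) = 0.0121
T = 0.0121 / 0.0315
T = 0.3833

0.3833


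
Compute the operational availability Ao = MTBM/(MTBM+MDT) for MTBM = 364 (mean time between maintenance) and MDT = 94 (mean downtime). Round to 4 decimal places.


MTBM = 364
MDT = 94
MTBM + MDT = 458
Ao = 364 / 458
Ao = 0.7948

0.7948
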